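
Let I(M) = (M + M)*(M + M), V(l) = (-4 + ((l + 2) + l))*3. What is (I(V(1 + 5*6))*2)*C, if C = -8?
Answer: -2073600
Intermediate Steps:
V(l) = -6 + 6*l (V(l) = (-4 + ((2 + l) + l))*3 = (-4 + (2 + 2*l))*3 = (-2 + 2*l)*3 = -6 + 6*l)
I(M) = 4*M² (I(M) = (2*M)*(2*M) = 4*M²)
(I(V(1 + 5*6))*2)*C = ((4*(-6 + 6*(1 + 5*6))²)*2)*(-8) = ((4*(-6 + 6*(1 + 30))²)*2)*(-8) = ((4*(-6 + 6*31)²)*2)*(-8) = ((4*(-6 + 186)²)*2)*(-8) = ((4*180²)*2)*(-8) = ((4*32400)*2)*(-8) = (129600*2)*(-8) = 259200*(-8) = -2073600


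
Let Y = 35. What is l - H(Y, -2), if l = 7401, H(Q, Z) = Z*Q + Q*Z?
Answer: 7541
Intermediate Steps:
H(Q, Z) = 2*Q*Z (H(Q, Z) = Q*Z + Q*Z = 2*Q*Z)
l - H(Y, -2) = 7401 - 2*35*(-2) = 7401 - 1*(-140) = 7401 + 140 = 7541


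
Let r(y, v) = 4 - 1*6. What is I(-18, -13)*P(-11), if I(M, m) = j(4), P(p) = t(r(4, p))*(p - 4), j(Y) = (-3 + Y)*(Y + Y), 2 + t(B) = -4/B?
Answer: 0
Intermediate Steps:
r(y, v) = -2 (r(y, v) = 4 - 6 = -2)
t(B) = -2 - 4/B
j(Y) = 2*Y*(-3 + Y) (j(Y) = (-3 + Y)*(2*Y) = 2*Y*(-3 + Y))
P(p) = 0 (P(p) = (-2 - 4/(-2))*(p - 4) = (-2 - 4*(-1/2))*(-4 + p) = (-2 + 2)*(-4 + p) = 0*(-4 + p) = 0)
I(M, m) = 8 (I(M, m) = 2*4*(-3 + 4) = 2*4*1 = 8)
I(-18, -13)*P(-11) = 8*0 = 0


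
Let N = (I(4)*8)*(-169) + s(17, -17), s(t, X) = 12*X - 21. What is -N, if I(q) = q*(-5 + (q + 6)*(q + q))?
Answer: 405825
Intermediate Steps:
I(q) = q*(-5 + 2*q*(6 + q)) (I(q) = q*(-5 + (6 + q)*(2*q)) = q*(-5 + 2*q*(6 + q)))
s(t, X) = -21 + 12*X
N = -405825 (N = ((4*(-5 + 2*4**2 + 12*4))*8)*(-169) + (-21 + 12*(-17)) = ((4*(-5 + 2*16 + 48))*8)*(-169) + (-21 - 204) = ((4*(-5 + 32 + 48))*8)*(-169) - 225 = ((4*75)*8)*(-169) - 225 = (300*8)*(-169) - 225 = 2400*(-169) - 225 = -405600 - 225 = -405825)
-N = -1*(-405825) = 405825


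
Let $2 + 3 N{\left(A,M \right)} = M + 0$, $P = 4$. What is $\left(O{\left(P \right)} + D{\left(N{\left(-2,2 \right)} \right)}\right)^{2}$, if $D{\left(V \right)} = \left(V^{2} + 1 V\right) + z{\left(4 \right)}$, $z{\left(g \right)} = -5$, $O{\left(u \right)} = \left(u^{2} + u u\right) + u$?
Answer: $961$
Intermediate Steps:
$O{\left(u \right)} = u + 2 u^{2}$ ($O{\left(u \right)} = \left(u^{2} + u^{2}\right) + u = 2 u^{2} + u = u + 2 u^{2}$)
$N{\left(A,M \right)} = - \frac{2}{3} + \frac{M}{3}$ ($N{\left(A,M \right)} = - \frac{2}{3} + \frac{M + 0}{3} = - \frac{2}{3} + \frac{M}{3}$)
$D{\left(V \right)} = -5 + V + V^{2}$ ($D{\left(V \right)} = \left(V^{2} + 1 V\right) - 5 = \left(V^{2} + V\right) - 5 = \left(V + V^{2}\right) - 5 = -5 + V + V^{2}$)
$\left(O{\left(P \right)} + D{\left(N{\left(-2,2 \right)} \right)}\right)^{2} = \left(4 \left(1 + 2 \cdot 4\right) + \left(-5 + \left(- \frac{2}{3} + \frac{1}{3} \cdot 2\right) + \left(- \frac{2}{3} + \frac{1}{3} \cdot 2\right)^{2}\right)\right)^{2} = \left(4 \left(1 + 8\right) + \left(-5 + \left(- \frac{2}{3} + \frac{2}{3}\right) + \left(- \frac{2}{3} + \frac{2}{3}\right)^{2}\right)\right)^{2} = \left(4 \cdot 9 + \left(-5 + 0 + 0^{2}\right)\right)^{2} = \left(36 + \left(-5 + 0 + 0\right)\right)^{2} = \left(36 - 5\right)^{2} = 31^{2} = 961$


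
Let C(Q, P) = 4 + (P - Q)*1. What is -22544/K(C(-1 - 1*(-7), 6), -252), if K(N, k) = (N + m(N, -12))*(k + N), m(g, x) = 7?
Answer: 2818/341 ≈ 8.2639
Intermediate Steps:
C(Q, P) = 4 + P - Q (C(Q, P) = 4 + (P - Q) = 4 + P - Q)
K(N, k) = (7 + N)*(N + k) (K(N, k) = (N + 7)*(k + N) = (7 + N)*(N + k))
-22544/K(C(-1 - 1*(-7), 6), -252) = -22544/((4 + 6 - (-1 - 1*(-7)))² + 7*(4 + 6 - (-1 - 1*(-7))) + 7*(-252) + (4 + 6 - (-1 - 1*(-7)))*(-252)) = -22544/((4 + 6 - (-1 + 7))² + 7*(4 + 6 - (-1 + 7)) - 1764 + (4 + 6 - (-1 + 7))*(-252)) = -22544/((4 + 6 - 1*6)² + 7*(4 + 6 - 1*6) - 1764 + (4 + 6 - 1*6)*(-252)) = -22544/((4 + 6 - 6)² + 7*(4 + 6 - 6) - 1764 + (4 + 6 - 6)*(-252)) = -22544/(4² + 7*4 - 1764 + 4*(-252)) = -22544/(16 + 28 - 1764 - 1008) = -22544/(-2728) = -22544*(-1/2728) = 2818/341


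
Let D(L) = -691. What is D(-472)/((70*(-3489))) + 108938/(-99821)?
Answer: -26536951429/24379282830 ≈ -1.0885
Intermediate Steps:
D(-472)/((70*(-3489))) + 108938/(-99821) = -691/(70*(-3489)) + 108938/(-99821) = -691/(-244230) + 108938*(-1/99821) = -691*(-1/244230) - 108938/99821 = 691/244230 - 108938/99821 = -26536951429/24379282830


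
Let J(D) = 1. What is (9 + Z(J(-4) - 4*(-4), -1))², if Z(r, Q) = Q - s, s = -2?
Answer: 100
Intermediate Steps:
Z(r, Q) = 2 + Q (Z(r, Q) = Q - 1*(-2) = Q + 2 = 2 + Q)
(9 + Z(J(-4) - 4*(-4), -1))² = (9 + (2 - 1))² = (9 + 1)² = 10² = 100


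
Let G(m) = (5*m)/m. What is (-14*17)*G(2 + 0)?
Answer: -1190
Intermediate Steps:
G(m) = 5
(-14*17)*G(2 + 0) = -14*17*5 = -238*5 = -1190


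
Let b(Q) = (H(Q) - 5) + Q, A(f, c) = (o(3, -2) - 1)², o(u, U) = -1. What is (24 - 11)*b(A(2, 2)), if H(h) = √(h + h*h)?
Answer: -13 + 26*√5 ≈ 45.138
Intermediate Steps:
H(h) = √(h + h²)
A(f, c) = 4 (A(f, c) = (-1 - 1)² = (-2)² = 4)
b(Q) = -5 + Q + √(Q*(1 + Q)) (b(Q) = (√(Q*(1 + Q)) - 5) + Q = (-5 + √(Q*(1 + Q))) + Q = -5 + Q + √(Q*(1 + Q)))
(24 - 11)*b(A(2, 2)) = (24 - 11)*(-5 + 4 + √(4*(1 + 4))) = 13*(-5 + 4 + √(4*5)) = 13*(-5 + 4 + √20) = 13*(-5 + 4 + 2*√5) = 13*(-1 + 2*√5) = -13 + 26*√5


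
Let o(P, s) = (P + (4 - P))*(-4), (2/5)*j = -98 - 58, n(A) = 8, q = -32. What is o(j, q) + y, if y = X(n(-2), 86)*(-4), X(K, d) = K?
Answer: -48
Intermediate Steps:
j = -390 (j = 5*(-98 - 58)/2 = (5/2)*(-156) = -390)
y = -32 (y = 8*(-4) = -32)
o(P, s) = -16 (o(P, s) = 4*(-4) = -16)
o(j, q) + y = -16 - 32 = -48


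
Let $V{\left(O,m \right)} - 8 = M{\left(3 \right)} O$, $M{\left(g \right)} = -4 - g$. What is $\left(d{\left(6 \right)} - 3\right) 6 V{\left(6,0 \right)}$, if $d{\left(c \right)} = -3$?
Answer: $1224$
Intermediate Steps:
$V{\left(O,m \right)} = 8 - 7 O$ ($V{\left(O,m \right)} = 8 + \left(-4 - 3\right) O = 8 - 7 O$)
$\left(d{\left(6 \right)} - 3\right) 6 V{\left(6,0 \right)} = \left(-3 - 3\right) 6 \left(8 - 42\right) = \left(-6\right) 6 \left(8 - 42\right) = \left(-36\right) \left(-34\right) = 1224$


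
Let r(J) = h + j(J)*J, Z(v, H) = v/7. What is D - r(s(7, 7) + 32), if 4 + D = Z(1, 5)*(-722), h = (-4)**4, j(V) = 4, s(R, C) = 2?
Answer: -3494/7 ≈ -499.14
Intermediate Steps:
h = 256
Z(v, H) = v/7 (Z(v, H) = v*(1/7) = v/7)
D = -750/7 (D = -4 + ((1/7)*1)*(-722) = -4 + (1/7)*(-722) = -4 - 722/7 = -750/7 ≈ -107.14)
r(J) = 256 + 4*J
D - r(s(7, 7) + 32) = -750/7 - (256 + 4*(2 + 32)) = -750/7 - (256 + 4*34) = -750/7 - (256 + 136) = -750/7 - 1*392 = -750/7 - 392 = -3494/7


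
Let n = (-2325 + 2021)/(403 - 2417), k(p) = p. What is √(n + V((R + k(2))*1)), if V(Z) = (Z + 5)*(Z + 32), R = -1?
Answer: √556606/53 ≈ 14.077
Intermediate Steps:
n = 8/53 (n = -304/(-2014) = -304*(-1/2014) = 8/53 ≈ 0.15094)
V(Z) = (5 + Z)*(32 + Z)
√(n + V((R + k(2))*1)) = √(8/53 + (160 + ((-1 + 2)*1)² + 37*((-1 + 2)*1))) = √(8/53 + (160 + (1*1)² + 37*(1*1))) = √(8/53 + (160 + 1² + 37*1)) = √(8/53 + (160 + 1 + 37)) = √(8/53 + 198) = √(10502/53) = √556606/53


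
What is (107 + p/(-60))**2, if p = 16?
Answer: 2563201/225 ≈ 11392.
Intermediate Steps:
(107 + p/(-60))**2 = (107 + 16/(-60))**2 = (107 + 16*(-1/60))**2 = (107 - 4/15)**2 = (1601/15)**2 = 2563201/225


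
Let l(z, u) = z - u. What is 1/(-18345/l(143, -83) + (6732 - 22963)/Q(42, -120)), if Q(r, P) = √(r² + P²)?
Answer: 8376932385/1001989807292 - 621760917*√449/1001989807292 ≈ -0.0047884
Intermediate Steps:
Q(r, P) = √(P² + r²)
1/(-18345/l(143, -83) + (6732 - 22963)/Q(42, -120)) = 1/(-18345/(143 - 1*(-83)) + (6732 - 22963)/(√((-120)² + 42²))) = 1/(-18345/(143 + 83) - 16231/√(14400 + 1764)) = 1/(-18345/226 - 16231*√449/2694)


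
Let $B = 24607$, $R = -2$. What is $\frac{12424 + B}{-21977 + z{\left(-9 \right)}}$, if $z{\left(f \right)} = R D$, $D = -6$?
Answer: $- \frac{37031}{21965} \approx -1.6859$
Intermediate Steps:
$z{\left(f \right)} = 12$ ($z{\left(f \right)} = \left(-2\right) \left(-6\right) = 12$)
$\frac{12424 + B}{-21977 + z{\left(-9 \right)}} = \frac{12424 + 24607}{-21977 + 12} = \frac{37031}{-21965} = 37031 \left(- \frac{1}{21965}\right) = - \frac{37031}{21965}$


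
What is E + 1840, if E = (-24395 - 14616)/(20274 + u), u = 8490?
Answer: 52886749/28764 ≈ 1838.6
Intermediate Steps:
E = -39011/28764 (E = (-24395 - 14616)/(20274 + 8490) = -39011/28764 ≈ -1.3562)
E + 1840 = -39011/28764 + 1840 = 52886749/28764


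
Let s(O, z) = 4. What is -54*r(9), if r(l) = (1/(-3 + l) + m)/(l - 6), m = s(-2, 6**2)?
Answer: -75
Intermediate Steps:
m = 4
r(l) = (4 + 1/(-3 + l))/(-6 + l) (r(l) = (1/(-3 + l) + 4)/(l - 6) = (4 + 1/(-3 + l))/(-6 + l))
-54*r(9) = -54*(-11 + 4*9)/(18 + 9**2 - 9*9) = -54*(-11 + 36)/(18 + 81 - 81) = -54*25/18 = -75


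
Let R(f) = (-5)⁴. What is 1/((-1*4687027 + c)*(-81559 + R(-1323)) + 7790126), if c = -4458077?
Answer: 1/740157637262 ≈ 1.3511e-12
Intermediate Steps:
R(f) = 625
1/((-1*4687027 + c)*(-81559 + R(-1323)) + 7790126) = 1/((-1*4687027 - 4458077)*(-81559 + 625) + 7790126) = 1/((-4687027 - 4458077)*(-80934) + 7790126) = 1/(-9145104*(-80934) + 7790126) = 1/(740149847136 + 7790126) = 1/740157637262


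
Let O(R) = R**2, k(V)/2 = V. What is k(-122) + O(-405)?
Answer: 163781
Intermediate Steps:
k(V) = 2*V
k(-122) + O(-405) = 2*(-122) + (-405)**2 = -244 + 164025 = 163781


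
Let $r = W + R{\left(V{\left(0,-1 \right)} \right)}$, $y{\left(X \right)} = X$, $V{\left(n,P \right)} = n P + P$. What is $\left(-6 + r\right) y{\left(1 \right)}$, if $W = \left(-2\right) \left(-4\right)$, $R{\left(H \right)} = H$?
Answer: $1$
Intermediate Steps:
$V{\left(n,P \right)} = P + P n$ ($V{\left(n,P \right)} = P n + P = P + P n$)
$W = 8$
$r = 7$ ($r = 8 - \left(1 + 0\right) = 8 - 1 = 7$)
$\left(-6 + r\right) y{\left(1 \right)} = \left(-6 + 7\right) 1 = 1 \cdot 1 = 1$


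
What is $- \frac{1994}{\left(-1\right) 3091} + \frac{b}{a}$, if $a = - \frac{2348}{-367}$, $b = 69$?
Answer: $\frac{82955305}{7257668} \approx 11.43$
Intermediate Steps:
$a = \frac{2348}{367}$ ($a = \left(-2348\right) \left(- \frac{1}{367}\right) = \frac{2348}{367} \approx 6.3978$)
$- \frac{1994}{\left(-1\right) 3091} + \frac{b}{a} = - \frac{1994}{\left(-1\right) 3091} + \frac{69}{\frac{2348}{367}} = - \frac{1994}{-3091} + 69 \cdot \frac{367}{2348} = \left(-1994\right) \left(- \frac{1}{3091}\right) + \frac{25323}{2348} = \frac{1994}{3091} + \frac{25323}{2348} = \frac{82955305}{7257668}$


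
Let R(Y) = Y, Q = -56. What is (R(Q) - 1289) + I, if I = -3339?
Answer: -4684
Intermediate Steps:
(R(Q) - 1289) + I = (-56 - 1289) - 3339 = -1345 - 3339 = -4684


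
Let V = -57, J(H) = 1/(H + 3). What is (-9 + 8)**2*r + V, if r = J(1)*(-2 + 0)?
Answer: -115/2 ≈ -57.500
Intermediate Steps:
J(H) = 1/(3 + H)
r = -1/2 (r = (-2 + 0)/(3 + 1) = -2/4 = (1/4)*(-2) = -1/2 ≈ -0.50000)
(-9 + 8)**2*r + V = (-9 + 8)**2*(-1/2) - 57 = (-1)**2*(-1/2) - 57 = 1*(-1/2) - 57 = -1/2 - 57 = -115/2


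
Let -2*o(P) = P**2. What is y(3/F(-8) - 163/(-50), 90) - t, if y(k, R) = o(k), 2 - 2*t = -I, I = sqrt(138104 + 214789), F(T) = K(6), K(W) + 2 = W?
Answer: -180801/20000 - sqrt(352893)/2 ≈ -306.06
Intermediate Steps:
K(W) = -2 + W
F(T) = 4 (F(T) = -2 + 6 = 4)
o(P) = -P**2/2
I = sqrt(352893) ≈ 594.05
t = 1 + sqrt(352893)/2 (t = 1 - (-1)*sqrt(352893)/2 = 1 + sqrt(352893)/2 ≈ 298.02)
y(k, R) = -k**2/2
y(3/F(-8) - 163/(-50), 90) - t = -(3/4 - 163/(-50))**2/2 - (1 + sqrt(352893)/2) = -(3*(1/4) - 163*(-1/50))**2/2 + (-1 - sqrt(352893)/2) = -(3/4 + 163/50)**2/2 + (-1 - sqrt(352893)/2) = -(401/100)**2/2 + (-1 - sqrt(352893)/2) = -1/2*160801/10000 + (-1 - sqrt(352893)/2) = -160801/20000 + (-1 - sqrt(352893)/2) = -180801/20000 - sqrt(352893)/2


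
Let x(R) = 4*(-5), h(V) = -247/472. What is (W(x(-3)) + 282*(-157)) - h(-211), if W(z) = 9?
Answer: -20892833/472 ≈ -44265.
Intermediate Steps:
h(V) = -247/472 (h(V) = -247*1/472 = -247/472)
x(R) = -20
(W(x(-3)) + 282*(-157)) - h(-211) = (9 + 282*(-157)) - 1*(-247/472) = (9 - 44274) + 247/472 = -44265 + 247/472 = -20892833/472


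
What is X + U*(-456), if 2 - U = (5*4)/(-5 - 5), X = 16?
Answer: -1808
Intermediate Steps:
U = 4 (U = 2 - 5*4/(-5 - 5) = 2 - 20/(-10) = 2 - 20*(-1)/10 = 2 - 1*(-2) = 2 + 2 = 4)
X + U*(-456) = 16 + 4*(-456) = 16 - 1824 = -1808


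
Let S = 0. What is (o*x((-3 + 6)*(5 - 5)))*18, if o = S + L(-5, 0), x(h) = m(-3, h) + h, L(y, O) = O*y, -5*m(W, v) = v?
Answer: 0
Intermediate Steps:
m(W, v) = -v/5
x(h) = 4*h/5 (x(h) = -h/5 + h = 4*h/5)
o = 0 (o = 0 + 0*(-5) = 0 + 0 = 0)
(o*x((-3 + 6)*(5 - 5)))*18 = (0*(4*((-3 + 6)*(5 - 5))/5))*18 = (0*(4*(3*0)/5))*18 = (0*((⅘)*0))*18 = (0*0)*18 = 0*18 = 0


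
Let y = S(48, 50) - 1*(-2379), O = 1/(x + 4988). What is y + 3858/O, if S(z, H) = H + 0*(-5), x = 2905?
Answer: 30453623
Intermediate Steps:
S(z, H) = H (S(z, H) = H + 0 = H)
O = 1/7893 (O = 1/(2905 + 4988) = 1/7893 ≈ 0.00012669)
y = 2429 (y = 50 - 1*(-2379) = 50 + 2379 = 2429)
y + 3858/O = 2429 + 3858/(1/7893) = 2429 + 3858*7893 = 2429 + 30451194 = 30453623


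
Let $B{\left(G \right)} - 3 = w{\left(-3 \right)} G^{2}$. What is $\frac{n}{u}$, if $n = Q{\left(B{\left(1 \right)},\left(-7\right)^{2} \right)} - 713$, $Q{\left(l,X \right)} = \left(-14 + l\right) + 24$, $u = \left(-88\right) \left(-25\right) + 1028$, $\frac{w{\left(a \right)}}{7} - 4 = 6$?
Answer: $- \frac{105}{538} \approx -0.19517$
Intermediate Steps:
$w{\left(a \right)} = 70$ ($w{\left(a \right)} = 28 + 7 \cdot 6 = 28 + 42 = 70$)
$u = 3228$ ($u = 2200 + 1028 = 3228$)
$B{\left(G \right)} = 3 + 70 G^{2}$
$Q{\left(l,X \right)} = 10 + l$
$n = -630$ ($n = \left(10 + \left(3 + 70 \cdot 1^{2}\right)\right) - 713 = \left(10 + \left(3 + 70 \cdot 1\right)\right) - 713 = \left(10 + \left(3 + 70\right)\right) - 713 = \left(10 + 73\right) - 713 = 83 - 713 = -630$)
$\frac{n}{u} = - \frac{630}{3228} = \left(-630\right) \frac{1}{3228} = - \frac{105}{538}$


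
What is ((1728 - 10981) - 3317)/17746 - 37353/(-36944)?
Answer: 99240129/327804112 ≈ 0.30274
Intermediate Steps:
((1728 - 10981) - 3317)/17746 - 37353/(-36944) = (-9253 - 3317)*(1/17746) - 37353*(-1/36944) = -12570*1/17746 + 37353/36944 = -6285/8873 + 37353/36944 = 99240129/327804112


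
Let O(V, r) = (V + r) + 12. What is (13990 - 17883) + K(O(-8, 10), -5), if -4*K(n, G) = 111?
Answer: -15683/4 ≈ -3920.8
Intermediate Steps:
O(V, r) = 12 + V + r
K(n, G) = -111/4 (K(n, G) = -¼*111 = -111/4)
(13990 - 17883) + K(O(-8, 10), -5) = (13990 - 17883) - 111/4 = -3893 - 111/4 = -15683/4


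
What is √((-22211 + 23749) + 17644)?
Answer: √19182 ≈ 138.50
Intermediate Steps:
√((-22211 + 23749) + 17644) = √(1538 + 17644) = √19182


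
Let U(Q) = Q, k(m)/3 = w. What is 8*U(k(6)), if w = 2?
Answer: 48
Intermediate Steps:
k(m) = 6 (k(m) = 3*2 = 6)
8*U(k(6)) = 8*6 = 48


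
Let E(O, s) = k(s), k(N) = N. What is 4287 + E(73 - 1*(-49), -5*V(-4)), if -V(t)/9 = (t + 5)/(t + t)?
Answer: 34251/8 ≈ 4281.4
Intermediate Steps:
V(t) = -9*(5 + t)/(2*t) (V(t) = -9*(t + 5)/(t + t) = -9*(5 + t)/(2*t))
E(O, s) = s
4287 + E(73 - 1*(-49), -5*V(-4)) = 4287 - 45*(-5 - 1*(-4))/(2*(-4)) = 4287 - 45*(-1)*(-5 + 4)/(2*4) = 4287 - 45*(-1)*(-1)/(2*4) = 4287 - 5*9/8 = 4287 - 45/8 = 34251/8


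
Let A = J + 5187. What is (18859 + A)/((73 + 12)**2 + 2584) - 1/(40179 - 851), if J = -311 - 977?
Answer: 895016815/385768352 ≈ 2.3201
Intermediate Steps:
J = -1288
A = 3899 (A = -1288 + 5187 = 3899)
(18859 + A)/((73 + 12)**2 + 2584) - 1/(40179 - 851) = (18859 + 3899)/((73 + 12)**2 + 2584) - 1/(40179 - 851) = 22758/(85**2 + 2584) - 1/39328 = 22758/(7225 + 2584) - 1*1/39328 = 22758/9809 - 1/39328 = 895016815/385768352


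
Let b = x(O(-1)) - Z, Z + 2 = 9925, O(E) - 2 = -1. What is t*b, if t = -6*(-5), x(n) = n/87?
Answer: -8633000/29 ≈ -2.9769e+5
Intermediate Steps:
O(E) = 1 (O(E) = 2 - 1 = 1)
x(n) = n/87 (x(n) = n*(1/87) = n/87)
Z = 9923 (Z = -2 + 9925 = 9923)
b = -863300/87 (b = (1/87)*1 - 1*9923 = 1/87 - 9923 = -863300/87 ≈ -9923.0)
t = 30
t*b = 30*(-863300/87) = -8633000/29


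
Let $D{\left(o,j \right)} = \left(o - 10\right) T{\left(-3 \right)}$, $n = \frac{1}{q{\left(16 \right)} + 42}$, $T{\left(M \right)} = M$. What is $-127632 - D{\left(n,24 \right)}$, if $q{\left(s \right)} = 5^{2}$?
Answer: $- \frac{8553351}{67} \approx -1.2766 \cdot 10^{5}$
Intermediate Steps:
$q{\left(s \right)} = 25$
$n = \frac{1}{67}$ ($n = \frac{1}{25 + 42} = \frac{1}{67} \approx 0.014925$)
$D{\left(o,j \right)} = 30 - 3 o$ ($D{\left(o,j \right)} = \left(o - 10\right) \left(-3\right) = \left(-10 + o\right) \left(-3\right) = 30 - 3 o$)
$-127632 - D{\left(n,24 \right)} = -127632 - \left(30 - \frac{3}{67}\right) = -127632 - \frac{2007}{67} = - \frac{8553351}{67}$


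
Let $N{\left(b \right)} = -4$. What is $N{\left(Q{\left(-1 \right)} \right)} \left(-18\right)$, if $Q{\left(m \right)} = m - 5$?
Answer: $72$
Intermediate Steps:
$Q{\left(m \right)} = -5 + m$
$N{\left(Q{\left(-1 \right)} \right)} \left(-18\right) = \left(-4\right) \left(-18\right) = 72$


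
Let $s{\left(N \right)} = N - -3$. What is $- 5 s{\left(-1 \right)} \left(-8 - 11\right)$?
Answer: $190$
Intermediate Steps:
$s{\left(N \right)} = 3 + N$ ($s{\left(N \right)} = N + 3 = 3 + N$)
$- 5 s{\left(-1 \right)} \left(-8 - 11\right) = - 5 \left(3 - 1\right) \left(-8 - 11\right) = \left(-5\right) 2 \left(-8 - 11\right) = - 10 \left(-8 - 11\right) = \left(-10\right) \left(-19\right) = 190$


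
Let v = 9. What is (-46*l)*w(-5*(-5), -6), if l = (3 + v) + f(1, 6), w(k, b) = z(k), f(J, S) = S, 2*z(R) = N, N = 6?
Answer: -2484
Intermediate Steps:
z(R) = 3 (z(R) = (1/2)*6 = 3)
w(k, b) = 3
l = 18 (l = (3 + 9) + 6 = 12 + 6 = 18)
(-46*l)*w(-5*(-5), -6) = -46*18*3 = -828*3 = -2484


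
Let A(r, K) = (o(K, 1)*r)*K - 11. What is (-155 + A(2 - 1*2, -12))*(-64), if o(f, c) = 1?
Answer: 10624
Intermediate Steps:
A(r, K) = -11 + K*r (A(r, K) = (1*r)*K - 11 = r*K - 11 = K*r - 11 = -11 + K*r)
(-155 + A(2 - 1*2, -12))*(-64) = (-155 + (-11 - 12*(2 - 1*2)))*(-64) = (-155 + (-11 - 12*(2 - 2)))*(-64) = (-155 + (-11 - 12*0))*(-64) = (-155 + (-11 + 0))*(-64) = (-155 - 11)*(-64) = -166*(-64) = 10624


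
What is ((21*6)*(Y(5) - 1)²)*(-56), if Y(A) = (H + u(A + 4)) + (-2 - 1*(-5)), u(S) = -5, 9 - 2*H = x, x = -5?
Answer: -112896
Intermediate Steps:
H = 7 (H = 9/2 - ½*(-5) = 9/2 + 5/2 = 7)
Y(A) = 5 (Y(A) = (7 - 5) + (-2 - 1*(-5)) = 2 + (-2 + 5) = 2 + 3 = 5)
((21*6)*(Y(5) - 1)²)*(-56) = ((21*6)*(5 - 1)²)*(-56) = (126*4²)*(-56) = (126*16)*(-56) = 2016*(-56) = -112896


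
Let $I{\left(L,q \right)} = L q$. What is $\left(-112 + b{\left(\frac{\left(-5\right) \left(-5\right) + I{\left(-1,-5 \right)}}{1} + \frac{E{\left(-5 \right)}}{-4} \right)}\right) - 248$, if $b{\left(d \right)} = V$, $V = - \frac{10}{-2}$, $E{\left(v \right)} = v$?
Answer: $-355$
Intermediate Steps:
$V = 5$ ($V = \left(-10\right) \left(- \frac{1}{2}\right) = 5$)
$b{\left(d \right)} = 5$
$\left(-112 + b{\left(\frac{\left(-5\right) \left(-5\right) + I{\left(-1,-5 \right)}}{1} + \frac{E{\left(-5 \right)}}{-4} \right)}\right) - 248 = \left(-112 + 5\right) - 248 = -107 - 248 = -355$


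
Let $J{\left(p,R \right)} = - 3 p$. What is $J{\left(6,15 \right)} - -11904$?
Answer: $11886$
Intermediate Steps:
$J{\left(6,15 \right)} - -11904 = \left(-3\right) 6 - -11904 = -18 + 11904 = 11886$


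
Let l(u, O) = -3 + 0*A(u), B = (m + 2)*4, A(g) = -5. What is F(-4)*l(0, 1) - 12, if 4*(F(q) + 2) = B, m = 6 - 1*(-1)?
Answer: -33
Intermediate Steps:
m = 7 (m = 6 + 1 = 7)
B = 36 (B = (7 + 2)*4 = 9*4 = 36)
l(u, O) = -3 (l(u, O) = -3 + 0*(-5) = -3 + 0 = -3)
F(q) = 7 (F(q) = -2 + (¼)*36 = -2 + 9 = 7)
F(-4)*l(0, 1) - 12 = 7*(-3) - 12 = -21 - 12 = -33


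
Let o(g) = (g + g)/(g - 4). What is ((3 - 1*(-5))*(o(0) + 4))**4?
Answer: 1048576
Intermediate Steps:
o(g) = 2*g/(-4 + g) (o(g) = (2*g)/(-4 + g) = 2*g/(-4 + g))
((3 - 1*(-5))*(o(0) + 4))**4 = ((3 - 1*(-5))*(2*0/(-4 + 0) + 4))**4 = ((3 + 5)*(2*0/(-4) + 4))**4 = (8*(2*0*(-1/4) + 4))**4 = (8*(0 + 4))**4 = (8*4)**4 = 32**4 = 1048576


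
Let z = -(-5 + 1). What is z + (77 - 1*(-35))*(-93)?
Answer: -10412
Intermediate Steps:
z = 4 (z = -1*(-4) = 4)
z + (77 - 1*(-35))*(-93) = 4 + (77 - 1*(-35))*(-93) = 4 + (77 + 35)*(-93) = 4 + 112*(-93) = 4 - 10416 = -10412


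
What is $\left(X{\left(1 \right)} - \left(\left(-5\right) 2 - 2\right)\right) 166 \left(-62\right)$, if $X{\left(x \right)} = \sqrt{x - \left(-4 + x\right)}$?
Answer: $-144088$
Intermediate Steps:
$X{\left(x \right)} = 2$ ($X{\left(x \right)} = \sqrt{4} = 2$)
$\left(X{\left(1 \right)} - \left(\left(-5\right) 2 - 2\right)\right) 166 \left(-62\right) = \left(2 - \left(\left(-5\right) 2 - 2\right)\right) 166 \left(-62\right) = \left(2 - \left(-10 - 2\right)\right) 166 \left(-62\right) = \left(2 - -12\right) 166 \left(-62\right) = \left(2 + 12\right) 166 \left(-62\right) = 14 \cdot 166 \left(-62\right) = 2324 \left(-62\right) = -144088$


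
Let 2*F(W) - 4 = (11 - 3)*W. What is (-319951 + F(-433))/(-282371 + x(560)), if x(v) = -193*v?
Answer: 321681/390451 ≈ 0.82387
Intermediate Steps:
F(W) = 2 + 4*W (F(W) = 2 + ((11 - 3)*W)/2 = 2 + (8*W)/2 = 2 + 4*W)
(-319951 + F(-433))/(-282371 + x(560)) = (-319951 + (2 + 4*(-433)))/(-282371 - 193*560) = (-319951 + (2 - 1732))/(-282371 - 108080) = (-319951 - 1730)/(-390451) = -321681*(-1/390451) = 321681/390451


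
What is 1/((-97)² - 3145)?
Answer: 1/6264 ≈ 0.00015964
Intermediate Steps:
1/((-97)² - 3145) = 1/(9409 - 3145) = 1/6264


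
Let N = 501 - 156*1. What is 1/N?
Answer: 1/345 ≈ 0.0028986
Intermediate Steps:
N = 345 (N = 501 - 156 = 345)
1/N = 1/345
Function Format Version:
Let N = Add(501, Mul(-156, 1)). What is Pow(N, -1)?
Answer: Rational(1, 345) ≈ 0.0028986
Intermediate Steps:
N = 345 (N = Add(501, -156) = 345)
Pow(N, -1) = Pow(345, -1) = Rational(1, 345)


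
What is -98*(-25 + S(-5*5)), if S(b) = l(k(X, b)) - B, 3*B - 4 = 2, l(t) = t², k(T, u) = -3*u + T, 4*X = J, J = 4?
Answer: -563402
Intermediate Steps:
X = 1 (X = (¼)*4 = 1)
k(T, u) = T - 3*u
B = 2 (B = 4/3 + (⅓)*2 = 4/3 + ⅔ = 2)
S(b) = -2 + (1 - 3*b)² (S(b) = (1 - 3*b)² - 1*2 = (1 - 3*b)² - 2 = -2 + (1 - 3*b)²)
-98*(-25 + S(-5*5)) = -98*(-25 + (-2 + (-1 + 3*(-5*5))²)) = -98*(-25 + (-2 + (-1 + 3*(-25))²)) = -98*(-25 + (-2 + (-1 - 75)²)) = -98*(-25 + (-2 + (-76)²)) = -98*(-25 + (-2 + 5776)) = -98*(-25 + 5774) = -98*5749 = -563402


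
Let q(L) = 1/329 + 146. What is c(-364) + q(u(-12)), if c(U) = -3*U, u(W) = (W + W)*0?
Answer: 407303/329 ≈ 1238.0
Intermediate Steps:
u(W) = 0 (u(W) = (2*W)*0 = 0)
q(L) = 48035/329 (q(L) = 1/329 + 146 = 48035/329)
c(-364) + q(u(-12)) = -3*(-364) + 48035/329 = 1092 + 48035/329 = 407303/329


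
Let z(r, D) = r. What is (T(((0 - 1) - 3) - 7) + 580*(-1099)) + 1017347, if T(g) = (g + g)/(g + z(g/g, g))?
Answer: 1899646/5 ≈ 3.7993e+5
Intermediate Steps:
T(g) = 2*g/(1 + g) (T(g) = (g + g)/(g + g/g) = (2*g)/(g + 1) = (2*g)/(1 + g) = 2*g/(1 + g))
(T(((0 - 1) - 3) - 7) + 580*(-1099)) + 1017347 = (2*(((0 - 1) - 3) - 7)/(1 + (((0 - 1) - 3) - 7)) + 580*(-1099)) + 1017347 = (2*((-1 - 3) - 7)/(1 + ((-1 - 3) - 7)) - 637420) + 1017347 = (2*(-4 - 7)/(1 + (-4 - 7)) - 637420) + 1017347 = (2*(-11)/(1 - 11) - 637420) + 1017347 = (2*(-11)/(-10) - 637420) + 1017347 = (2*(-11)*(-⅒) - 637420) + 1017347 = (11/5 - 637420) + 1017347 = -3187089/5 + 1017347 = 1899646/5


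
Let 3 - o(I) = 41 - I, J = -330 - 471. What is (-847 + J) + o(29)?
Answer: -1657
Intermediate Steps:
J = -801
o(I) = -38 + I (o(I) = 3 - (41 - I) = 3 + (-41 + I) = -38 + I)
(-847 + J) + o(29) = (-847 - 801) + (-38 + 29) = -1648 - 9 = -1657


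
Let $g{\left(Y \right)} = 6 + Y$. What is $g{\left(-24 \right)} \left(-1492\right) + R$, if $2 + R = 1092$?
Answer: $27946$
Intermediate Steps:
$R = 1090$ ($R = -2 + 1092 = 1090$)
$g{\left(-24 \right)} \left(-1492\right) + R = \left(6 - 24\right) \left(-1492\right) + 1090 = \left(-18\right) \left(-1492\right) + 1090 = 26856 + 1090 = 27946$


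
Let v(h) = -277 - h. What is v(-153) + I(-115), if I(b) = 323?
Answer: 199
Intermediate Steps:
v(-153) + I(-115) = (-277 - 1*(-153)) + 323 = (-277 + 153) + 323 = -124 + 323 = 199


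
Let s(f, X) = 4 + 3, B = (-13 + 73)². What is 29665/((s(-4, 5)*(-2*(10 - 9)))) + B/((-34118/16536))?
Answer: -131823205/34118 ≈ -3863.7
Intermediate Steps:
B = 3600 (B = 60² = 3600)
s(f, X) = 7
29665/((s(-4, 5)*(-2*(10 - 9)))) + B/((-34118/16536)) = 29665/((7*(-2*(10 - 9)))) + 3600/((-34118/16536)) = 29665/((7*(-2*1))) + 3600/((-34118*1/16536)) = 29665/((7*(-2))) + 3600/(-17059/8268) = 29665/(-14) + 3600*(-8268/17059) = 29665*(-1/14) - 29764800/17059 = -29665/14 - 29764800/17059 = -131823205/34118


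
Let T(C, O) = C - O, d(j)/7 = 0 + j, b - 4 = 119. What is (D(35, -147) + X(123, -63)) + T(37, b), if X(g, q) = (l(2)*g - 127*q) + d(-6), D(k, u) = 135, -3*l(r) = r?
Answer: 7926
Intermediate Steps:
l(r) = -r/3
b = 123 (b = 4 + 119 = 123)
d(j) = 7*j (d(j) = 7*(0 + j) = 7*j)
X(g, q) = -42 - 127*q - 2*g/3 (X(g, q) = ((-1/3*2)*g - 127*q) + 7*(-6) = (-2*g/3 - 127*q) - 42 = (-127*q - 2*g/3) - 42 = -42 - 127*q - 2*g/3)
(D(35, -147) + X(123, -63)) + T(37, b) = (135 + (-42 - 127*(-63) - 2/3*123)) + (37 - 1*123) = (135 + (-42 + 8001 - 82)) + (37 - 123) = (135 + 7877) - 86 = 8012 - 86 = 7926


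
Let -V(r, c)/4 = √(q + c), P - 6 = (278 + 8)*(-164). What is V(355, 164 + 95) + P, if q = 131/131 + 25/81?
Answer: -46898 - 4*√21085/9 ≈ -46963.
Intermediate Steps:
q = 106/81 (q = 131*(1/131) + 25*(1/81) = 1 + 25/81 = 106/81 ≈ 1.3086)
P = -46898 (P = 6 + (278 + 8)*(-164) = 6 + 286*(-164) = 6 - 46904 = -46898)
V(r, c) = -4*√(106/81 + c)
V(355, 164 + 95) + P = -4*√(106 + 81*(164 + 95))/9 - 46898 = -4*√(106 + 81*259)/9 - 46898 = -4*√(106 + 20979)/9 - 46898 = -4*√21085/9 - 46898 = -46898 - 4*√21085/9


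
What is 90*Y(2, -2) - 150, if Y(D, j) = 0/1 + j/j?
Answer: -60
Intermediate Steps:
Y(D, j) = 1 (Y(D, j) = 0*1 + 1 = 0 + 1 = 1)
90*Y(2, -2) - 150 = 90*1 - 150 = 90 - 150 = -60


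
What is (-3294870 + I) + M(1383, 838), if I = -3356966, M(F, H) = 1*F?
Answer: -6650453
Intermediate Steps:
M(F, H) = F
(-3294870 + I) + M(1383, 838) = (-3294870 - 3356966) + 1383 = -6651836 + 1383 = -6650453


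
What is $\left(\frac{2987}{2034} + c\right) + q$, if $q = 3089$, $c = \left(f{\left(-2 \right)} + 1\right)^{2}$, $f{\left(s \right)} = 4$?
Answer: $\frac{6336863}{2034} \approx 3115.5$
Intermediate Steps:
$c = 25$ ($c = \left(4 + 1\right)^{2} = 5^{2} = 25$)
$\left(\frac{2987}{2034} + c\right) + q = \left(\frac{2987}{2034} + 25\right) + 3089 = \frac{53837}{2034} + 3089 = \frac{6336863}{2034}$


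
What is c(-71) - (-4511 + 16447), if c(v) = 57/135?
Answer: -537101/45 ≈ -11936.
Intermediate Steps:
c(v) = 19/45 (c(v) = 57*(1/135) = 19/45)
c(-71) - (-4511 + 16447) = 19/45 - (-4511 + 16447) = 19/45 - 1*11936 = 19/45 - 11936 = -537101/45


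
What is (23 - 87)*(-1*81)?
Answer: 5184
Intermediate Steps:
(23 - 87)*(-1*81) = -64*(-81) = 5184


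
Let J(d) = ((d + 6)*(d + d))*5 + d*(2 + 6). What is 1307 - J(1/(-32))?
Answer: 670267/512 ≈ 1309.1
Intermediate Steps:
J(d) = 8*d + 10*d*(6 + d) (J(d) = ((6 + d)*(2*d))*5 + d*8 = (2*d*(6 + d))*5 + 8*d = 10*d*(6 + d) + 8*d = 8*d + 10*d*(6 + d))
1307 - J(1/(-32)) = 1307 - 2*(34 + 5/(-32))/(-32) = 1307 - 2*(-1)*(34 + 5*(-1/32))/32 = 1307 - 2*(-1)*(34 - 5/32)/32 = 1307 - 2*(-1)*1083/(32*32) = 1307 - 1*(-1083/512) = 1307 + 1083/512 = 670267/512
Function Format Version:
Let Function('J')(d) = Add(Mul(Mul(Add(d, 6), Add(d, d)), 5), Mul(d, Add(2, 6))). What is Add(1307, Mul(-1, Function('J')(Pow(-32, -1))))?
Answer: Rational(670267, 512) ≈ 1309.1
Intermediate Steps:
Function('J')(d) = Add(Mul(8, d), Mul(10, d, Add(6, d))) (Function('J')(d) = Add(Mul(Mul(Add(6, d), Mul(2, d)), 5), Mul(d, 8)) = Add(Mul(Mul(2, d, Add(6, d)), 5), Mul(8, d)) = Add(Mul(10, d, Add(6, d)), Mul(8, d)) = Add(Mul(8, d), Mul(10, d, Add(6, d))))
Add(1307, Mul(-1, Function('J')(Pow(-32, -1)))) = Add(1307, Mul(-1, Mul(2, Pow(-32, -1), Add(34, Mul(5, Pow(-32, -1)))))) = Add(1307, Mul(-1, Mul(2, Rational(-1, 32), Add(34, Mul(5, Rational(-1, 32)))))) = Add(1307, Mul(-1, Mul(2, Rational(-1, 32), Add(34, Rational(-5, 32))))) = Add(1307, Mul(-1, Mul(2, Rational(-1, 32), Rational(1083, 32)))) = Add(1307, Mul(-1, Rational(-1083, 512))) = Add(1307, Rational(1083, 512)) = Rational(670267, 512)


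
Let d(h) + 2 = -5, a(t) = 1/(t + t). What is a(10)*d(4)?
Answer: -7/20 ≈ -0.35000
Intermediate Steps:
a(t) = 1/(2*t)
d(h) = -7 (d(h) = -2 - 5 = -7)
a(10)*d(4) = ((½)/10)*(-7) = ((½)*(⅒))*(-7) = (1/20)*(-7) = -7/20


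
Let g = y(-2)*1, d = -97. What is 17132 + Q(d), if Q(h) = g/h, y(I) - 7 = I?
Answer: 1661799/97 ≈ 17132.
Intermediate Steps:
y(I) = 7 + I
g = 5 (g = (7 - 2)*1 = 5*1 = 5)
Q(h) = 5/h
17132 + Q(d) = 17132 + 5/(-97) = 17132 + 5*(-1/97) = 17132 - 5/97 = 1661799/97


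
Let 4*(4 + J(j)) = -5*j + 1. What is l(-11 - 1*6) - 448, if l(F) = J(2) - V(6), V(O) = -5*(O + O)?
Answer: -1577/4 ≈ -394.25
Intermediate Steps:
V(O) = -10*O
J(j) = -15/4 - 5*j/4 (J(j) = -4 + (-5*j + 1)/4 = -4 + (1 - 5*j)/4 = -4 + (¼ - 5*j/4) = -15/4 - 5*j/4)
l(F) = 215/4 (l(F) = (-15/4 - 5/4*2) - (-10)*6 = (-15/4 - 5/2) - 1*(-60) = -25/4 + 60 = 215/4)
l(-11 - 1*6) - 448 = 215/4 - 448 = -1577/4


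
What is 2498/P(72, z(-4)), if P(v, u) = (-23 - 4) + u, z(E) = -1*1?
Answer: -1249/14 ≈ -89.214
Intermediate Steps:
z(E) = -1
P(v, u) = -27 + u
2498/P(72, z(-4)) = 2498/(-27 - 1) = 2498/(-28) = 2498*(-1/28) = -1249/14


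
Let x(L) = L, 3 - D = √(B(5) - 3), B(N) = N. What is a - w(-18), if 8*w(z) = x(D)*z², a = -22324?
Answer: -44891/2 + 81*√2/2 ≈ -22388.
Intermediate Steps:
D = 3 - √2 (D = 3 - √(5 - 3) = 3 - √2 ≈ 1.5858)
w(z) = z²*(3 - √2)/8 (w(z) = ((3 - √2)*z²)/8 = (z²*(3 - √2))/8 = z²*(3 - √2)/8)
a - w(-18) = -22324 - (-18)²*(3 - √2)/8 = -22324 - 324*(3 - √2)/8 = -22324 - (243/2 - 81*√2/2) = -22324 + (-243/2 + 81*√2/2) = -44891/2 + 81*√2/2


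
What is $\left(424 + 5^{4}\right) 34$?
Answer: $35666$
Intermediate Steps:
$\left(424 + 5^{4}\right) 34 = \left(424 + 625\right) 34 = 1049 \cdot 34 = 35666$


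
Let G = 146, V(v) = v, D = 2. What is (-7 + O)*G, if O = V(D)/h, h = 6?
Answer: -2920/3 ≈ -973.33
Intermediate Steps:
O = ⅓ (O = 2/6 = 2*(⅙) = ⅓ ≈ 0.33333)
(-7 + O)*G = (-7 + ⅓)*146 = -20/3*146 = -2920/3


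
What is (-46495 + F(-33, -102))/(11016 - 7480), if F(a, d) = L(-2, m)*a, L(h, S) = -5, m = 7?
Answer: -23165/1768 ≈ -13.102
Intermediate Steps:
F(a, d) = -5*a
(-46495 + F(-33, -102))/(11016 - 7480) = (-46495 - 5*(-33))/(11016 - 7480) = (-46495 + 165)/3536 = -46330*1/3536 = -23165/1768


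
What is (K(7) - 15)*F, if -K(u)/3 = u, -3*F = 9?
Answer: 108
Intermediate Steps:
F = -3 (F = -1/3*9 = -3)
K(u) = -3*u
(K(7) - 15)*F = (-3*7 - 15)*(-3) = (-21 - 15)*(-3) = -36*(-3) = 108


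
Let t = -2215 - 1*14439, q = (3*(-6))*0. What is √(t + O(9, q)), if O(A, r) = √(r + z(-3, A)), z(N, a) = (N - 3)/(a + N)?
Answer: √(-16654 + I) ≈ 0.004 + 129.05*I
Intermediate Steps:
q = 0 (q = -18*0 = 0)
t = -16654 (t = -2215 - 14439 = -16654)
z(N, a) = (-3 + N)/(N + a)
O(A, r) = √(r - 6/(-3 + A)) (O(A, r) = √(r + (-3 - 3)/(-3 + A)) = √(r - 6/(-3 + A)))
√(t + O(9, q)) = √(-16654 + √((-6 + 0*(-3 + 9))/(-3 + 9))) = √(-16654 + √((-6 + 0*6)/6)) = √(-16654 + √((-6 + 0)/6)) = √(-16654 + √((⅙)*(-6))) = √(-16654 + √(-1)) = √(-16654 + I)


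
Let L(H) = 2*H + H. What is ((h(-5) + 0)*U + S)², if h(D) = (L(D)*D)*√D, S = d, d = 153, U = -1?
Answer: -4716 - 22950*I*√5 ≈ -4716.0 - 51318.0*I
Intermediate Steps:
L(H) = 3*H
S = 153
h(D) = 3*D^(5/2) (h(D) = ((3*D)*D)*√D = (3*D²)*√D = 3*D^(5/2))
((h(-5) + 0)*U + S)² = ((3*(-5)^(5/2) + 0)*(-1) + 153)² = ((3*(25*I*√5) + 0)*(-1) + 153)² = ((75*I*√5 + 0)*(-1) + 153)² = ((75*I*√5)*(-1) + 153)² = (-75*I*√5 + 153)² = (153 - 75*I*√5)²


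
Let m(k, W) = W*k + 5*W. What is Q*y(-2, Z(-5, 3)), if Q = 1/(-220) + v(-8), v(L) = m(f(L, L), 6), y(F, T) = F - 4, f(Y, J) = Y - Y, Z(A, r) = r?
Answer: -19797/110 ≈ -179.97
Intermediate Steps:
f(Y, J) = 0
y(F, T) = -4 + F
m(k, W) = 5*W + W*k
v(L) = 30 (v(L) = 6*(5 + 0) = 6*5 = 30)
Q = 6599/220 (Q = 1/(-220) + 30 = -1/220 + 30 = 6599/220 ≈ 29.995)
Q*y(-2, Z(-5, 3)) = 6599*(-4 - 2)/220 = (6599/220)*(-6) = -19797/110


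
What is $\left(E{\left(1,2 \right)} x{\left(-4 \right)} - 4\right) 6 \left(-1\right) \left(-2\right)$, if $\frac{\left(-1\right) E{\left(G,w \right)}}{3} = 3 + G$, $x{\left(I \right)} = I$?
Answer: $528$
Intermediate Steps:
$E{\left(G,w \right)} = -9 - 3 G$ ($E{\left(G,w \right)} = - 3 \left(3 + G\right) = -9 - 3 G$)
$\left(E{\left(1,2 \right)} x{\left(-4 \right)} - 4\right) 6 \left(-1\right) \left(-2\right) = \left(\left(-9 - 3\right) \left(-4\right) - 4\right) 6 \left(-1\right) \left(-2\right) = \left(\left(-12\right) \left(-4\right) - 4\right) 6 \left(-1\right) \left(-2\right) = \left(48 - 4\right) 6 \left(-1\right) \left(-2\right) = 44 \cdot 6 \left(-1\right) \left(-2\right) = 264 \left(-1\right) \left(-2\right) = \left(-264\right) \left(-2\right) = 528$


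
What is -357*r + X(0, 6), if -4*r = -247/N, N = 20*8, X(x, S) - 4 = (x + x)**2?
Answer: -85619/640 ≈ -133.78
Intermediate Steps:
X(x, S) = 4 + 4*x**2 (X(x, S) = 4 + (x + x)**2 = 4 + (2*x)**2 = 4 + 4*x**2)
N = 160
r = 247/640 (r = -(-247)/(4*160) = -1/4*(-247/160) = 247/640 ≈ 0.38594)
-357*r + X(0, 6) = -357*247/640 + (4 + 4*0**2) = -88179/640 + (4 + 4*0) = -88179/640 + (4 + 0) = -88179/640 + 4 = -85619/640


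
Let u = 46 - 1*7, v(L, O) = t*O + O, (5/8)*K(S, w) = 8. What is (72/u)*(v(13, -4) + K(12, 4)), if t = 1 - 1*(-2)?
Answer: -384/65 ≈ -5.9077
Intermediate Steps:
t = 3 (t = 1 + 2 = 3)
K(S, w) = 64/5 (K(S, w) = (8/5)*8 = 64/5)
v(L, O) = 4*O (v(L, O) = 3*O + O = 4*O)
u = 39 (u = 46 - 7 = 39)
(72/u)*(v(13, -4) + K(12, 4)) = (72/39)*(4*(-4) + 64/5) = (72*(1/39))*(-16 + 64/5) = (24/13)*(-16/5) = -384/65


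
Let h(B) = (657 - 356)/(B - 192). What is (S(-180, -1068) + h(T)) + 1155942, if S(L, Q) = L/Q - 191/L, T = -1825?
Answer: 37351225835143/32312340 ≈ 1.1559e+6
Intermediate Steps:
h(B) = 301/(-192 + B)
S(L, Q) = -191/L + L/Q
(S(-180, -1068) + h(T)) + 1155942 = ((-191/(-180) - 180/(-1068)) + 301/(-192 - 1825)) + 1155942 = ((-191*(-1/180) - 180*(-1/1068)) + 301/(-2017)) + 1155942 = ((191/180 + 15/89) + 301*(-1/2017)) + 1155942 = (19699/16020 - 301/2017) + 1155942 = 34910863/32312340 + 1155942 = 37351225835143/32312340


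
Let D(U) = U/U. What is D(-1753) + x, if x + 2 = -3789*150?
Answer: -568351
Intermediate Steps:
D(U) = 1
x = -568352 (x = -2 - 3789*150 = -2 - 568350 = -568352)
D(-1753) + x = 1 - 568352 = -568351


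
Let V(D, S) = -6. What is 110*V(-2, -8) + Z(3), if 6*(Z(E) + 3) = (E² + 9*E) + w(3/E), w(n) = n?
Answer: -3941/6 ≈ -656.83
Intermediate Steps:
Z(E) = -3 + 1/(2*E) + E²/6 + 3*E/2 (Z(E) = -3 + ((E² + 9*E) + 3/E)/6 = -3 + (E² + 3/E + 9*E)/6 = -3 + (1/(2*E) + E²/6 + 3*E/2) = -3 + 1/(2*E) + E²/6 + 3*E/2)
110*V(-2, -8) + Z(3) = 110*(-6) + (⅙)*(3 + 3*(-18 + 3² + 9*3))/3 = -660 + (⅙)*(⅓)*(3 + 3*(-18 + 9 + 27)) = -660 + (⅙)*(⅓)*(3 + 3*18) = -660 + (⅙)*(⅓)*(3 + 54) = -660 + (⅙)*(⅓)*57 = -660 + 19/6 = -3941/6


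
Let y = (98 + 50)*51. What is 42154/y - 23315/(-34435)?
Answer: 162755461/25991538 ≈ 6.2619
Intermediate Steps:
y = 7548 (y = 148*51 = 7548)
42154/y - 23315/(-34435) = 42154/7548 - 23315/(-34435) = 42154*(1/7548) - 23315*(-1/34435) = 21077/3774 + 4663/6887 = 162755461/25991538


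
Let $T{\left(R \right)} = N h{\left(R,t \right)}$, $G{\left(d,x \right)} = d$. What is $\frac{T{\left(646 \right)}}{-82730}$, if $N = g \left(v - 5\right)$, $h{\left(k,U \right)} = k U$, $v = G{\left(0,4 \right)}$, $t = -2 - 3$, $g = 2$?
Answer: $- \frac{3230}{8273} \approx -0.39043$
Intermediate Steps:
$t = -5$
$v = 0$
$h{\left(k,U \right)} = U k$
$N = -10$ ($N = 2 \left(0 - 5\right) = 2 \left(-5\right) = -10$)
$T{\left(R \right)} = 50 R$ ($T{\left(R \right)} = - 10 \left(- 5 R\right) = 50 R$)
$\frac{T{\left(646 \right)}}{-82730} = \frac{50 \cdot 646}{-82730} = 32300 \left(- \frac{1}{82730}\right) = - \frac{3230}{8273}$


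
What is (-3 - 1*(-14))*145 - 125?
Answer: 1470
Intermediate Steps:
(-3 - 1*(-14))*145 - 125 = (-3 + 14)*145 - 125 = 11*145 - 125 = 1595 - 125 = 1470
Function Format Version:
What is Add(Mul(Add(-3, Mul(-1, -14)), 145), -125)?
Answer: 1470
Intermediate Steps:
Add(Mul(Add(-3, Mul(-1, -14)), 145), -125) = Add(Mul(Add(-3, 14), 145), -125) = Add(Mul(11, 145), -125) = Add(1595, -125) = 1470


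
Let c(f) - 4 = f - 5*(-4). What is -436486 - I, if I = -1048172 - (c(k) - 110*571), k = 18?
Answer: 548918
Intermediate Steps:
c(f) = 24 + f (c(f) = 4 + (f - 5*(-4)) = 4 + (f + 20) = 4 + (20 + f) = 24 + f)
I = -985404 (I = -1048172 - ((24 + 18) - 110*571) = -1048172 - (42 - 62810) = -1048172 - 1*(-62768) = -1048172 + 62768 = -985404)
-436486 - I = -436486 - 1*(-985404) = -436486 + 985404 = 548918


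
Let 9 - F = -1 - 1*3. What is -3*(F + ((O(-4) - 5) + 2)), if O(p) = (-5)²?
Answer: -105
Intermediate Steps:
O(p) = 25
F = 13 (F = 9 - (-1 - 1*3) = 9 - (-1 - 3) = 9 - 1*(-4) = 9 + 4 = 13)
-3*(F + ((O(-4) - 5) + 2)) = -3*(13 + ((25 - 5) + 2)) = -3*(13 + (20 + 2)) = -3*(13 + 22) = -3*35 = -105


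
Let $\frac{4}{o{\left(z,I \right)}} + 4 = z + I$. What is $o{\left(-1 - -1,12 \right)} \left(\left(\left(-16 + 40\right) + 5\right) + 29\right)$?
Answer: $29$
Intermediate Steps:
$o{\left(z,I \right)} = \frac{4}{-4 + I + z}$ ($o{\left(z,I \right)} = \frac{4}{-4 + \left(z + I\right)} = \frac{4}{-4 + \left(I + z\right)} = \frac{4}{-4 + I + z}$)
$o{\left(-1 - -1,12 \right)} \left(\left(\left(-16 + 40\right) + 5\right) + 29\right) = \frac{4}{-4 + 12 - 0} \left(\left(\left(-16 + 40\right) + 5\right) + 29\right) = \frac{4}{-4 + 12 + \left(-1 + 1\right)} \left(\left(24 + 5\right) + 29\right) = \frac{4}{-4 + 12 + 0} \left(29 + 29\right) = \frac{4}{8} \cdot 58 = 4 \cdot \frac{1}{8} \cdot 58 = \frac{1}{2} \cdot 58 = 29$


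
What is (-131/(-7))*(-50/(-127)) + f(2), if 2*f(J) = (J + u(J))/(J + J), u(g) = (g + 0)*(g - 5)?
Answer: 12211/1778 ≈ 6.8678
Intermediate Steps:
u(g) = g*(-5 + g)
f(J) = (J + J*(-5 + J))/(4*J) (f(J) = ((J + J*(-5 + J))/(J + J))/2 = ((J + J*(-5 + J))/((2*J)))/2 = ((J + J*(-5 + J))*(1/(2*J)))/2 = ((J + J*(-5 + J))/(2*J))/2 = (J + J*(-5 + J))/(4*J))
(-131/(-7))*(-50/(-127)) + f(2) = (-131/(-7))*(-50/(-127)) + (-1 + (¼)*2) = (-131*(-⅐))*(-50*(-1/127)) + (-1 + ½) = (131/7)*(50/127) - ½ = 6550/889 - ½ = 12211/1778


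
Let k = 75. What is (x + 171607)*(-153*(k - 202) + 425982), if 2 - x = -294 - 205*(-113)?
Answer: 66249838794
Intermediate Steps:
x = -22869 (x = 2 - (-294 - 205*(-113)) = 2 - (-294 + 23165) = 2 - 1*22871 = 2 - 22871 = -22869)
(x + 171607)*(-153*(k - 202) + 425982) = (-22869 + 171607)*(-153*(75 - 202) + 425982) = 148738*(-153*(-127) + 425982) = 148738*(19431 + 425982) = 148738*445413 = 66249838794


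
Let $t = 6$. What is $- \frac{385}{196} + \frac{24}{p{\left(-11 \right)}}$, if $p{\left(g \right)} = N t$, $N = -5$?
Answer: $- \frac{387}{140} \approx -2.7643$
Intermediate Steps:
$p{\left(g \right)} = -30$ ($p{\left(g \right)} = \left(-5\right) 6 = -30$)
$- \frac{385}{196} + \frac{24}{p{\left(-11 \right)}} = - \frac{385}{196} + \frac{24}{-30} = \left(-385\right) \frac{1}{196} + 24 \left(- \frac{1}{30}\right) = - \frac{55}{28} - \frac{4}{5} = - \frac{387}{140}$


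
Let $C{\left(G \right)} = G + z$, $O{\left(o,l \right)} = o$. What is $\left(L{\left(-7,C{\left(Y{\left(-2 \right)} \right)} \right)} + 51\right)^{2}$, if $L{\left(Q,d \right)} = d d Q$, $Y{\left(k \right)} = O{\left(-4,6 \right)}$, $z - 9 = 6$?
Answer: $633616$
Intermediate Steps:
$z = 15$ ($z = 9 + 6 = 15$)
$Y{\left(k \right)} = -4$
$C{\left(G \right)} = 15 + G$ ($C{\left(G \right)} = G + 15 = 15 + G$)
$L{\left(Q,d \right)} = Q d^{2}$ ($L{\left(Q,d \right)} = d^{2} Q = Q d^{2}$)
$\left(L{\left(-7,C{\left(Y{\left(-2 \right)} \right)} \right)} + 51\right)^{2} = \left(- 7 \left(15 - 4\right)^{2} + 51\right)^{2} = \left(- 7 \cdot 11^{2} + 51\right)^{2} = \left(\left(-7\right) 121 + 51\right)^{2} = \left(-847 + 51\right)^{2} = \left(-796\right)^{2} = 633616$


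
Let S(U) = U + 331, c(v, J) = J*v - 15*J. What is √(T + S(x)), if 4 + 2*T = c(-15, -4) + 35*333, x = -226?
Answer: √23962/2 ≈ 77.398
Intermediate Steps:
c(v, J) = -15*J + J*v
T = 11771/2 (T = -2 + (-4*(-15 - 15) + 35*333)/2 = -2 + (-4*(-30) + 11655)/2 = -2 + (120 + 11655)/2 = -2 + (½)*11775 = -2 + 11775/2 = 11771/2 ≈ 5885.5)
S(U) = 331 + U
√(T + S(x)) = √(11771/2 + (331 - 226)) = √(11771/2 + 105) = √(11981/2) = √23962/2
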